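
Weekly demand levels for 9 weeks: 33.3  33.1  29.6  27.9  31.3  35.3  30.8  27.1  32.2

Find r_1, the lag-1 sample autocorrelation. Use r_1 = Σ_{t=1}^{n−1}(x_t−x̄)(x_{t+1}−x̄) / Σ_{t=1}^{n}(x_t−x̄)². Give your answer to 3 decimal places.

0.038

Mean x̄ = (33.3 + 33.1 + 29.6 + 27.9 + 31.3 + 35.3 + 30.8 + 27.1 + 32.2)/9 = 31.1778
Numerator Σ_{t=1}^{8}(x_t−x̄)(x_{t+1}−x̄) = 2.1362
Denominator Σ(x_t−x̄)² = 56.2556
r_1 = 2.1362 / 56.2556 = 0.038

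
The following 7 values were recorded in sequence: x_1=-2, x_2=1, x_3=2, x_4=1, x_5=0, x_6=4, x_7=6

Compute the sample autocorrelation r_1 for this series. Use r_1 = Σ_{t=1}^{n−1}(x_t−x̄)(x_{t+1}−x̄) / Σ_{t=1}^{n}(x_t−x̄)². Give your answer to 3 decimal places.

0.226

Mean x̄ = (-2 + 1 + 2 + 1 + 0 + 4 + 6)/7 = 1.7143
Deviations from mean: -3.7143, -0.7143, 0.2857, -0.7143, -1.7143, 2.2857, 4.2857
Σ(x_t−x̄)(x_{t+1}−x̄) = (2.6531) + (-0.2041) + (-0.2041) + (1.2245) + (-3.9184) + (9.7959) = 9.3469
Denominator Σ(x_t−x̄)² = 41.4286
r_1 = 9.3469 / 41.4286 = 0.226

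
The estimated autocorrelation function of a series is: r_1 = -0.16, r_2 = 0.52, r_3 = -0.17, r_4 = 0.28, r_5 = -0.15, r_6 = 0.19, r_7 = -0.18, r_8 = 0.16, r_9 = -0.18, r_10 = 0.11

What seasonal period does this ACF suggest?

2

The largest autocorrelation is r_2 = 0.52, with weaker echoes at lags 4 (0.28), 6 (0.19) and 8 (0.16); the remaining lags stay at or below 0.11.
The dominant spike at lag 2 indicates a seasonal period of 2.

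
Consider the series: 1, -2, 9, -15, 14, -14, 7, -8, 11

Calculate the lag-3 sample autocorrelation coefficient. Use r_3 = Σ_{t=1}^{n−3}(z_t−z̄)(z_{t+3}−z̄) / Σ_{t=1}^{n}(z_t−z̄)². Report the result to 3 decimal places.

-0.572

Mean z̄ = (1 − 2 + 9 − 15 + 14 − 14 + 7 − 8 + 11)/9 = 0.3333
Numerator Σ_{t=1}^{6}(z_t−z̄)(z_{t+3}−z̄) = -535.3333
Denominator Σ(z_t−z̄)² = 936.0000
r_3 = -535.3333 / 936.0000 = -0.572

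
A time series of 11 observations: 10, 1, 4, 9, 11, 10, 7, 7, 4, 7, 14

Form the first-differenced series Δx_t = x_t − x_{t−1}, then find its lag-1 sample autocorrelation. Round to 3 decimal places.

0.043

First differences Δx: -9, 3, 5, 2, -1, -3, 0, -3, 3, 7
Mean of differences = 0.4000
Numerator Σ(Δx_t−Δx̄)(Δx_{t+1}−Δx̄) = 8.4400
Denominator Σ(Δx_t−Δx̄)² = 194.4000
r_1(Δx) = 8.4400 / 194.4000 = 0.043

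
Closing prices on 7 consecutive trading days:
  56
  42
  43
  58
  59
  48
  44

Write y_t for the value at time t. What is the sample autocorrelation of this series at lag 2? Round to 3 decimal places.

Mean ȳ = (56 + 42 + 43 + 58 + 59 + 48 + 44)/7 = 50.0000
Σ(y_t−ȳ)(y_{t+2}−ȳ) = (-42.0000) + (-64.0000) + (-63.0000) + (-16.0000) + (-54.0000) = -239.0000
Denominator Σ(y_t−ȳ)² = 334.0000
r_2 = -239.0000 / 334.0000 = -0.716

-0.716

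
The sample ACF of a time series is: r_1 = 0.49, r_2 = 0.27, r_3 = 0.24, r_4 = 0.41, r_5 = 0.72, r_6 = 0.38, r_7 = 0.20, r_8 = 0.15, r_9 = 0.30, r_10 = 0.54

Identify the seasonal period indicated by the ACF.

The largest autocorrelation is r_5 = 0.72, with a weaker echo at lag 10 (0.54); the remaining lags stay at or below 0.49. The elevated value at lag 1 (0.49), dropping to 0.27 at lag 2, reflects decaying short-term dependence rather than seasonality.
The dominant spike at lag 5 indicates a seasonal period of 5.

5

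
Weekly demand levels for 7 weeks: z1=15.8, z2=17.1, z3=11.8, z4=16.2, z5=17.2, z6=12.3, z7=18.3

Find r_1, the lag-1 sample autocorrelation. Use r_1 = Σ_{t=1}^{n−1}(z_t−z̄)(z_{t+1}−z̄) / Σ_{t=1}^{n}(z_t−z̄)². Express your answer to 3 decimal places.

Mean z̄ = (15.8 + 17.1 + 11.8 + 16.2 + 17.2 + 12.3 + 18.3)/7 = 15.5286
Σ(z_t−z̄)(z_{t+1}−z̄) = (0.4265) + (-5.8592) + (-2.5035) + (1.1222) + (-5.3963) + (-8.9478) = -21.1580
Denominator Σ(z_t−z̄)² = 37.7943
r_1 = -21.1580 / 37.7943 = -0.560

-0.560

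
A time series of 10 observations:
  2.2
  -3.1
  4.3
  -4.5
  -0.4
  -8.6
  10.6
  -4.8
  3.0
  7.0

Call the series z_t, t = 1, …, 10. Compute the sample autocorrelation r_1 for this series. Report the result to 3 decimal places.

-0.529

Mean z̄ = (2.2 − 3.1 + 4.3 − 4.5 − 0.4 − 8.6 + 10.6 − 4.8 + 3.0 + 7.0)/10 = 0.5700
Numerator Σ_{t=1}^{9}(z_t−z̄)(z_{t+1}−z̄) = -168.0299
Denominator Σ(z_t−z̄)² = 317.4610
r_1 = -168.0299 / 317.4610 = -0.529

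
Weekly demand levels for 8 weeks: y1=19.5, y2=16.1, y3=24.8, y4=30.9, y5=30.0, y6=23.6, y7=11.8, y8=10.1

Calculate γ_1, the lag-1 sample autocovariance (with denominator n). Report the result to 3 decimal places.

Mean ȳ = (19.5 + 16.1 + 24.8 + 30.9 + 30.0 + 23.6 + 11.8 + 10.1)/8 = 20.8500
Deviations: -1.3500, -4.7500, 3.9500, 10.0500, 9.1500, 2.7500, -9.0500, -10.7500
Σ_{t=1}^{7}(y_t−ȳ)(y_{t+1}−ȳ) = 216.8675
γ_1 = 216.8675 / 8 = 27.108

27.108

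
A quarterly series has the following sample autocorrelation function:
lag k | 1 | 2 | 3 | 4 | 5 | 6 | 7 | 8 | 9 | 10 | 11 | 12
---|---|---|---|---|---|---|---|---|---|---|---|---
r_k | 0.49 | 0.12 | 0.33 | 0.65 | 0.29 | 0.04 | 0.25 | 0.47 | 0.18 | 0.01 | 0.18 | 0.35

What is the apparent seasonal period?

The largest autocorrelation is r_4 = 0.65; the remaining lags stay at or below 0.49. The elevated value at lag 1 (0.49), dropping to 0.12 at lag 2, reflects decaying short-term dependence rather than seasonality.
The dominant spike at lag 4 indicates a seasonal period of 4.

4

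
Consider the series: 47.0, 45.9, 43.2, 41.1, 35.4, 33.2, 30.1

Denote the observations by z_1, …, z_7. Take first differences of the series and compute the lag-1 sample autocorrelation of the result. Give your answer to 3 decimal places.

-0.305

First differences Δz: -1.1, -2.7, -2.1, -5.7, -2.2, -3.1
Mean of differences = -2.8167
Numerator Σ(Δz_t−Δz̄)(Δz_{t+1}−Δz̄) = -3.7353
Denominator Σ(Δz_t−Δz̄)² = 12.2483
r_1(Δz) = -3.7353 / 12.2483 = -0.305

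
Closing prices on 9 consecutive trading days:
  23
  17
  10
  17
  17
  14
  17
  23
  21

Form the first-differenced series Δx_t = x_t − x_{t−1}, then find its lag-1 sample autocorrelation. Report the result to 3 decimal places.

First differences Δx: -6, -7, 7, 0, -3, 3, 6, -2
Mean of differences = -0.2500
Numerator Σ(Δx_t−Δx̄)(Δx_{t+1}−Δx̄) = -8.5625
Denominator Σ(Δx_t−Δx̄)² = 191.5000
r_1(Δx) = -8.5625 / 191.5000 = -0.045

-0.045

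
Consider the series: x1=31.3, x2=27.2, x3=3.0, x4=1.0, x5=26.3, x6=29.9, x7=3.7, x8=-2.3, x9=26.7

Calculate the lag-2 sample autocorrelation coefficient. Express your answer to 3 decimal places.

-0.736

Mean x̄ = (31.3 + 27.2 + 3.0 + 1.0 + 26.3 + 29.9 + 3.7 − 2.3 + 26.7)/9 = 16.3111
Numerator Σ_{t=1}^{7}(x_t−x̄)(x_{t+2}−x̄) = -1217.1547
Denominator Σ(x_t−x̄)² = 1652.6289
r_2 = -1217.1547 / 1652.6289 = -0.736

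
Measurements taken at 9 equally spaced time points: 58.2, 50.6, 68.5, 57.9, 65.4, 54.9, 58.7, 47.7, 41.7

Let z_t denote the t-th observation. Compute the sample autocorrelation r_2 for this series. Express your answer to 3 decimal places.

Mean z̄ = (58.2 + 50.6 + 68.5 + 57.9 + 65.4 + 54.9 + 58.7 + 47.7 + 41.7)/9 = 55.9556
Numerator Σ_{t=1}^{7}(z_t−z̄)(z_{t+2}−z̄) = 129.6749
Denominator Σ(z_t−z̄)² = 564.0822
r_2 = 129.6749 / 564.0822 = 0.230

0.230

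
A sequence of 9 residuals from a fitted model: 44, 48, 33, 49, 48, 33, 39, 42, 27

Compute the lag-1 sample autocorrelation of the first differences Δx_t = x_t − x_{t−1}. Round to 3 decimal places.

-0.455

First differences Δx: 4, -15, 16, -1, -15, 6, 3, -15
Mean of differences = -2.1250
Numerator Σ(Δx_t−Δx̄)(Δx_{t+1}−Δx̄) = -435.2656
Denominator Σ(Δx_t−Δx̄)² = 956.8750
r_1(Δx) = -435.2656 / 956.8750 = -0.455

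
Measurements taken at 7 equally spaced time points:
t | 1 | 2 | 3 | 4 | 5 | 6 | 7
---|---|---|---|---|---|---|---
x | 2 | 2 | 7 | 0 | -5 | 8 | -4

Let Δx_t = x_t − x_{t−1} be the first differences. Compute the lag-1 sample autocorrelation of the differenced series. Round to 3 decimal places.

-0.532

First differences Δx: 0, 5, -7, -5, 13, -12
Mean of differences = -1.0000
Numerator Σ(Δx_t−Δx̄)(Δx_{t+1}−Δx̄) = -216.0000
Denominator Σ(Δx_t−Δx̄)² = 406.0000
r_1(Δx) = -216.0000 / 406.0000 = -0.532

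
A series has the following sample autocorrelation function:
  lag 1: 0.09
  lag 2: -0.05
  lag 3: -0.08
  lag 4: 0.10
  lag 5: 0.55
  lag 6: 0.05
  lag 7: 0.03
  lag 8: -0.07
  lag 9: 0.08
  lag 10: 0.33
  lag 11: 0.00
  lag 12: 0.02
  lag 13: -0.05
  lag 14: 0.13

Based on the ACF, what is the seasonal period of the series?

The largest autocorrelation is r_5 = 0.55, with a weaker echo at lag 10 (0.33); the remaining lags stay at or below 0.13.
The dominant spike at lag 5 indicates a seasonal period of 5.

5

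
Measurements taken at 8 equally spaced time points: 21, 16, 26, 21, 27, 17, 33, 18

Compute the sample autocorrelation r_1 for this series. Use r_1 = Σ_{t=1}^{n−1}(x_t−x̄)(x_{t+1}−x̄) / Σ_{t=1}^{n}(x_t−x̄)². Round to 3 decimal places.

-0.643

Mean x̄ = (21 + 16 + 26 + 21 + 27 + 17 + 33 + 18)/8 = 22.3750
Deviations from mean: -1.3750, -6.3750, 3.6250, -1.3750, 4.6250, -5.3750, 10.6250, -4.3750
Numerator Σ_{t=1}^{7}(x_t−x̄)(x_{t+1}−x̄) = -154.1406
Denominator Σ(x_t−x̄)² = 239.8750
r_1 = -154.1406 / 239.8750 = -0.643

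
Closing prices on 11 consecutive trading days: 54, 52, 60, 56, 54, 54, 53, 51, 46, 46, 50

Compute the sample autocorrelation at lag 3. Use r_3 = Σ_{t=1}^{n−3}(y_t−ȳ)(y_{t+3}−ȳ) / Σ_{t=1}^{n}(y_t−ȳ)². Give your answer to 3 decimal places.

Mean ȳ = (54 + 52 + 60 + 56 + 54 + 54 + 53 + 51 + 46 + 46 + 50)/11 = 52.3636
Numerator Σ_{t=1}^{8}(y_t−ȳ)(y_{t+3}−ȳ) = 6.6942
Denominator Σ(y_t−ȳ)² = 168.5455
r_3 = 6.6942 / 168.5455 = 0.040

0.040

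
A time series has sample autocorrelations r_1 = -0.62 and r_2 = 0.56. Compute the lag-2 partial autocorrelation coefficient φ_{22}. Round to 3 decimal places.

φ_{22} = (r_2 − r_1²) / (1 − r_1²)
r_1² = (-0.62)² = 0.3844
Numerator = 0.56 − 0.3844 = 0.1756; denominator = 1 − 0.3844 = 0.6156
φ_{22} = 0.1756 / 0.6156 = 0.285

0.285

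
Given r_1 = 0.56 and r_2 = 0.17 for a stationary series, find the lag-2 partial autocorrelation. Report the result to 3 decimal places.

φ_{22} = (r_2 − r_1²) / (1 − r_1²)
r_1² = (0.56)² = 0.3136
Numerator = 0.17 − 0.3136 = -0.1436; denominator = 1 − 0.3136 = 0.6864
φ_{22} = -0.1436 / 0.6864 = -0.209

-0.209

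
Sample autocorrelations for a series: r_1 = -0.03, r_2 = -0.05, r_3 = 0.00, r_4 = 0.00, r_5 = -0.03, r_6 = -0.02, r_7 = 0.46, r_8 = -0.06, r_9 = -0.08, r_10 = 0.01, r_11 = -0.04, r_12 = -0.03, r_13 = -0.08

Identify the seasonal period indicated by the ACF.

7

The largest autocorrelation is r_7 = 0.46; the remaining lags stay at or below 0.01.
The dominant spike at lag 7 indicates a seasonal period of 7.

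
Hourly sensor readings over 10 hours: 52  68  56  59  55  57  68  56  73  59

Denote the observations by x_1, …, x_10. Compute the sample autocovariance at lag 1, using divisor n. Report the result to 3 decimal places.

-19.669

Mean x̄ = (52 + 68 + 56 + 59 + 55 + 57 + 68 + 56 + 73 + 59)/10 = 60.3000
Σ_{t=1}^{9}(x_t−x̄)(x_{t+1}−x̄) = -196.6900
γ_1 = -196.6900 / 10 = -19.669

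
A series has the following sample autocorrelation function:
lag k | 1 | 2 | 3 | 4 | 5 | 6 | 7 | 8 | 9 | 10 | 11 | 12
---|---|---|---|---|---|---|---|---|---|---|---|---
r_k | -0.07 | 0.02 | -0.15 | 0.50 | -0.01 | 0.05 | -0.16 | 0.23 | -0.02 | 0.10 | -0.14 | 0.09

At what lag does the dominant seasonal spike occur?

The largest autocorrelation is r_4 = 0.50, with a weaker echo at lag 8 (0.23); the remaining lags stay at or below 0.10.
The dominant spike at lag 4 indicates a seasonal period of 4.

4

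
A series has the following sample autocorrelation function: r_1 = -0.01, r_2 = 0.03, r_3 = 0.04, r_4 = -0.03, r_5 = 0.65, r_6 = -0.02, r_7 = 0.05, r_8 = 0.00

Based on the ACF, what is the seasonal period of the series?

5

The largest autocorrelation is r_5 = 0.65; the remaining lags stay at or below 0.05.
The dominant spike at lag 5 indicates a seasonal period of 5.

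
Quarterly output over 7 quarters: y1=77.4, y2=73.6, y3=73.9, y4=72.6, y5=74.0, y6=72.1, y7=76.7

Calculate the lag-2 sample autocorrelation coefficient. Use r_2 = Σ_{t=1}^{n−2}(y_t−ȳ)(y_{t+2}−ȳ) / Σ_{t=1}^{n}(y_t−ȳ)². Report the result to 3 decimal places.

Mean ȳ = (77.4 + 73.6 + 73.9 + 72.6 + 74.0 + 72.1 + 76.7)/7 = 74.3286
Σ(y_t−ȳ)(y_{t+2}−ȳ) = (-1.3163) + (1.2594) + (0.1408) + (3.8522) + (-0.7792) = 3.1569
Denominator Σ(y_t−ȳ)² = 23.8343
r_2 = 3.1569 / 23.8343 = 0.132

0.132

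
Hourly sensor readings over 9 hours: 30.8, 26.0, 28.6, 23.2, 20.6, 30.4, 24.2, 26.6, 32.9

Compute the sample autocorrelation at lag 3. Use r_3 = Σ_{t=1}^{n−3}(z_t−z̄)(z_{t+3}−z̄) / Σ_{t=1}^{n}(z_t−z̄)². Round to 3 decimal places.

0.242

Mean z̄ = (30.8 + 26.0 + 28.6 + 23.2 + 20.6 + 30.4 + 24.2 + 26.6 + 32.9)/9 = 27.0333
Numerator Σ_{t=1}^{6}(z_t−z̄)(z_{t+3}−z̄) = 30.8833
Denominator Σ(z_t−z̄)² = 127.7600
r_3 = 30.8833 / 127.7600 = 0.242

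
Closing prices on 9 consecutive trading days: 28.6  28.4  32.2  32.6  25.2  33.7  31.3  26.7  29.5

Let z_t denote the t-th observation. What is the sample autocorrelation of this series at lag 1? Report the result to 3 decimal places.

-0.362

Mean z̄ = (28.6 + 28.4 + 32.2 + 32.6 + 25.2 + 33.7 + 31.3 + 26.7 + 29.5)/9 = 29.8000
Numerator Σ_{t=1}^{8}(z_t−z̄)(z_{t+1}−z̄) = -23.6500
Denominator Σ(z_t−z̄)² = 65.3200
r_1 = -23.6500 / 65.3200 = -0.362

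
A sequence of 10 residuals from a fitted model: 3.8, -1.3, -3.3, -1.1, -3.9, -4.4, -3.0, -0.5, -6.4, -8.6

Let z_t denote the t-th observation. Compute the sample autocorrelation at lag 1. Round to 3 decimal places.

0.196

Mean z̄ = (3.8 − 1.3 − 3.3 − 1.1 − 3.9 − 4.4 − 3.0 − 0.5 − 6.4 − 8.6)/10 = -2.8700
Numerator Σ_{t=1}^{9}(z_t−z̄)(z_{t+1}−z̄) = 20.5401
Denominator Σ(z_t−z̄)² = 104.6010
r_1 = 20.5401 / 104.6010 = 0.196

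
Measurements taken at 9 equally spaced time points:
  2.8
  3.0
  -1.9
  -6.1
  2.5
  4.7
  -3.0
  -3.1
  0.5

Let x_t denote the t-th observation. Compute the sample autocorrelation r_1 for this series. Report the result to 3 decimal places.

0.040

Mean x̄ = (2.8 + 3.0 − 1.9 − 6.1 + 2.5 + 4.7 − 3.0 − 3.1 + 0.5)/9 = -0.0667
Numerator Σ_{t=1}^{8}(x_t−x̄)(x_{t+1}−x̄) = 4.1756
Denominator Σ(x_t−x̄)² = 104.8200
r_1 = 4.1756 / 104.8200 = 0.040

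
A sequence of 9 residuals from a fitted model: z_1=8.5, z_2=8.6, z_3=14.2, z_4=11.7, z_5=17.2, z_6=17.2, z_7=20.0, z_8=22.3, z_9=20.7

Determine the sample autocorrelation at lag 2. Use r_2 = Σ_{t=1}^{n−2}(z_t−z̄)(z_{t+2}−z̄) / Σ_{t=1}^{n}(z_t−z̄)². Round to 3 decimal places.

Mean z̄ = (8.5 + 8.6 + 14.2 + 11.7 + 17.2 + 17.2 + 20.0 + 22.3 + 20.7)/9 = 15.6000
Numerator Σ_{t=1}^{7}(z_t−z̄)(z_{t+2}−z̄) = 68.9600
Denominator Σ(z_t−z̄)² = 211.9600
r_2 = 68.9600 / 211.9600 = 0.325

0.325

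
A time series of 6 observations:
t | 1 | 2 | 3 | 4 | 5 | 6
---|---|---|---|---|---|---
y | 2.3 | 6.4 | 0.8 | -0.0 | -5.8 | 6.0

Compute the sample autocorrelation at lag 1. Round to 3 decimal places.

Mean ȳ = (2.3 + 6.4 + 0.8 − 0.0 − 5.8 + 6.0)/6 = 1.6167
Deviations from mean: 0.6833, 4.7833, -0.8167, -1.6167, -7.4167, 4.3833
Numerator Σ_{t=1}^{5}(y_t−ȳ)(y_{t+1}−ȳ) = -19.8369
Denominator Σ(y_t−ȳ)² = 100.8483
r_1 = -19.8369 / 100.8483 = -0.197

-0.197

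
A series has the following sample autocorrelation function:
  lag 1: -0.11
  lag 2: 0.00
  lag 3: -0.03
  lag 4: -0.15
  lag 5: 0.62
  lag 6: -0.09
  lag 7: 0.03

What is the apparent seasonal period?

5

The largest autocorrelation is r_5 = 0.62; the remaining lags stay at or below 0.03.
The dominant spike at lag 5 indicates a seasonal period of 5.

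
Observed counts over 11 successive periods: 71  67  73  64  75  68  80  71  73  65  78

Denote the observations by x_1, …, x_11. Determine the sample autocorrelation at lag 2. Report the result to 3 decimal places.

Mean x̄ = (71 + 67 + 73 + 64 + 75 + 68 + 80 + 71 + 73 + 65 + 78)/11 = 71.3636
Numerator Σ_{t=1}^{9}(x_t−x̄)(x_{t+2}−x̄) = 122.1901
Denominator Σ(x_t−x̄)² = 262.5455
r_2 = 122.1901 / 262.5455 = 0.465

0.465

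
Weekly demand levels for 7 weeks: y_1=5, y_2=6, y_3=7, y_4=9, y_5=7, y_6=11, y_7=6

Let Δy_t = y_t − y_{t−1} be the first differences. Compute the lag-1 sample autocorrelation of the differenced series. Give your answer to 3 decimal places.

First differences Δy: 1, 1, 2, -2, 4, -5
Mean of differences = 0.1667
Numerator Σ(Δy_t−Δȳ)(Δy_{t+1}−Δȳ) = -29.8611
Denominator Σ(Δy_t−Δȳ)² = 50.8333
r_1(Δy) = -29.8611 / 50.8333 = -0.587

-0.587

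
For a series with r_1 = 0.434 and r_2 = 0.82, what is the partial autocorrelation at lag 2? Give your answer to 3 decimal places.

0.778

φ_{22} = (r_2 − r_1²) / (1 − r_1²)
r_1² = (0.434)² = 0.188356
Numerator = 0.82 − 0.1884 = 0.6316; denominator = 1 − 0.1884 = 0.8116
φ_{22} = 0.6316 / 0.8116 = 0.778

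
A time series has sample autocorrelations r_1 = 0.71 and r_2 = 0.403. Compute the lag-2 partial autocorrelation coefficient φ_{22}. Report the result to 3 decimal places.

φ_{22} = (r_2 − r_1²) / (1 − r_1²)
r_1² = (0.71)² = 0.5041
Numerator = 0.403 − 0.5041 = -0.1011; denominator = 1 − 0.5041 = 0.4959
φ_{22} = -0.1011 / 0.4959 = -0.204

-0.204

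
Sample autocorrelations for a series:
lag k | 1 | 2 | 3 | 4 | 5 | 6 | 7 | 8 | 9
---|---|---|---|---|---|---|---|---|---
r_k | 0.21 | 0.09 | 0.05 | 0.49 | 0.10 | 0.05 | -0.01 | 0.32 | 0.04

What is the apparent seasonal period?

The largest autocorrelation is r_4 = 0.49, with a weaker echo at lag 8 (0.32); the remaining lags stay at or below 0.21. The elevated value at lag 1 (0.21), dropping to 0.09 at lag 2, reflects decaying short-term dependence rather than seasonality.
The dominant spike at lag 4 indicates a seasonal period of 4.

4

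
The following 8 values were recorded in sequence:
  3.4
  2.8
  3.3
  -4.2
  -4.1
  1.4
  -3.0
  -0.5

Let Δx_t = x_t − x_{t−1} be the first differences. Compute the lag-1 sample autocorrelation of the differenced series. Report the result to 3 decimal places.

First differences Δx: -0.6, 0.5, -7.5, 0.1, 5.5, -4.4, 2.5
Mean of differences = -0.5571
Numerator Σ(Δx_t−Δx̄)(Δx_{t+1}−Δx̄) = -42.9918
Denominator Σ(Δx_t−Δx̄)² = 110.5571
r_1(Δx) = -42.9918 / 110.5571 = -0.389

-0.389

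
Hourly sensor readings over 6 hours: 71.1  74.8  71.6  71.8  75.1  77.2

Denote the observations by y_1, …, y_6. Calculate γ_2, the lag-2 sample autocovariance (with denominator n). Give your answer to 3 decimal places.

Mean ȳ = (71.1 + 74.8 + 71.6 + 71.8 + 75.1 + 77.2)/6 = 73.6000
Deviations: -2.5000, 1.2000, -2.0000, -1.8000, 1.5000, 3.6000
Σ_{t=1}^{4}(y_t−ȳ)(y_{t+2}−ȳ) = -6.6400
γ_2 = -6.6400 / 6 = -1.107

-1.107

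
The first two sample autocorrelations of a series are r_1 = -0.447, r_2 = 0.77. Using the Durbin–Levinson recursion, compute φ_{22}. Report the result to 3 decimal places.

φ_{22} = (r_2 − r_1²) / (1 − r_1²)
r_1² = (-0.447)² = 0.199809
Numerator = 0.77 − 0.1998 = 0.5702; denominator = 1 − 0.1998 = 0.8002
φ_{22} = 0.5702 / 0.8002 = 0.713

0.713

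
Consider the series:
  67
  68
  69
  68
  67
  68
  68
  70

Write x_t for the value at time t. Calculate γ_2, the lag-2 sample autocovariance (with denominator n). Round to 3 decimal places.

-0.254

Mean x̄ = (67 + 68 + 69 + 68 + 67 + 68 + 68 + 70)/8 = 68.1250
Σ_{t=1}^{6}(x_t−x̄)(x_{t+2}−x̄) = -2.0313
γ_2 = -2.0313 / 8 = -0.254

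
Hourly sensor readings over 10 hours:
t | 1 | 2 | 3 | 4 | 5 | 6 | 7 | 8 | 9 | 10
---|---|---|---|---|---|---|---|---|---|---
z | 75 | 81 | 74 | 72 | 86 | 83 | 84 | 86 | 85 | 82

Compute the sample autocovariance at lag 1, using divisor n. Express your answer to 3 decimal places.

Mean z̄ = (75 + 81 + 74 + 72 + 86 + 83 + 84 + 86 + 85 + 82)/10 = 80.8000
Σ_{t=1}^{9}(z_t−z̄)(z_{t+1}−z̄) = 73.5600
γ_1 = 73.5600 / 10 = 7.356

7.356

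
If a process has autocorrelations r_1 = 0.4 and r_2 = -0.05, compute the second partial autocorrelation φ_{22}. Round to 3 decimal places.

-0.250

φ_{22} = (r_2 − r_1²) / (1 − r_1²)
r_1² = (0.4)² = 0.16
Numerator = -0.05 − 0.1600 = -0.2100; denominator = 1 − 0.1600 = 0.8400
φ_{22} = -0.2100 / 0.8400 = -0.250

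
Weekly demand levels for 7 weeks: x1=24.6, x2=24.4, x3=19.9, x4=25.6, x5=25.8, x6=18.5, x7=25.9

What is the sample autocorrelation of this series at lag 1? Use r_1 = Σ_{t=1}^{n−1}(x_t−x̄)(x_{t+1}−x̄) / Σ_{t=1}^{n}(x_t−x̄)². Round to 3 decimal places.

Mean x̄ = (24.6 + 24.4 + 19.9 + 25.6 + 25.8 + 18.5 + 25.9)/7 = 23.5286
Deviations from mean: 1.0714, 0.8714, -3.6286, 2.0714, 2.2714, -5.0286, 2.3714
Numerator Σ_{t=1}^{6}(x_t−x̄)(x_{t+1}−x̄) = -28.3865
Denominator Σ(x_t−x̄)² = 55.4343
r_1 = -28.3865 / 55.4343 = -0.512

-0.512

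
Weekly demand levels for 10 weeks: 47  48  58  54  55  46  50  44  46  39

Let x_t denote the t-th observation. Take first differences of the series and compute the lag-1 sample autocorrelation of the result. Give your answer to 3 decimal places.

-0.443

First differences Δx: 1, 10, -4, 1, -9, 4, -6, 2, -7
Mean of differences = -0.8889
Numerator Σ(Δx_t−Δx̄)(Δx_{t+1}−Δx̄) = -131.5679
Denominator Σ(Δx_t−Δx̄)² = 296.8889
r_1(Δx) = -131.5679 / 296.8889 = -0.443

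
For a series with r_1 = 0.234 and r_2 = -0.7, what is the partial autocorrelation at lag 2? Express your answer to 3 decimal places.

-0.798

φ_{22} = (r_2 − r_1²) / (1 − r_1²)
r_1² = (0.234)² = 0.054756
Numerator = -0.7 − 0.0548 = -0.7548; denominator = 1 − 0.0548 = 0.9452
φ_{22} = -0.7548 / 0.9452 = -0.798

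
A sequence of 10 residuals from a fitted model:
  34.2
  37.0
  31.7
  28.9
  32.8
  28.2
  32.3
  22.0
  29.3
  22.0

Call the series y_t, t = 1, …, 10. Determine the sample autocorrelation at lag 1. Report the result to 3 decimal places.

0.094

Mean ȳ = (34.2 + 37.0 + 31.7 + 28.9 + 32.8 + 28.2 + 32.3 + 22.0 + 29.3 + 22.0)/10 = 29.8400
Numerator Σ_{t=1}^{9}(y_t−ȳ)(y_{t+1}−ȳ) = 20.2964
Denominator Σ(y_t−ȳ)² = 215.3440
r_1 = 20.2964 / 215.3440 = 0.094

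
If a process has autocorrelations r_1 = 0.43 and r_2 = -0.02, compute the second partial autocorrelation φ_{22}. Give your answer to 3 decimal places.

φ_{22} = (r_2 − r_1²) / (1 − r_1²)
r_1² = (0.43)² = 0.1849
Numerator = -0.02 − 0.1849 = -0.2049; denominator = 1 − 0.1849 = 0.8151
φ_{22} = -0.2049 / 0.8151 = -0.251

-0.251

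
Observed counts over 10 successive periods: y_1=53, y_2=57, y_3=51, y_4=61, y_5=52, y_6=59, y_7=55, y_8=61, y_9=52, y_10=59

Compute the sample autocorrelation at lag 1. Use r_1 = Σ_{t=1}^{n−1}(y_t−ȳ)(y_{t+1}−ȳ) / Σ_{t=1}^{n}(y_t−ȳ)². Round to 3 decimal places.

-0.772

Mean ȳ = (53 + 57 + 51 + 61 + 52 + 59 + 55 + 61 + 52 + 59)/10 = 56.0000
Numerator Σ_{t=1}^{9}(y_t−ȳ)(y_{t+1}−ȳ) = -105.0000
Denominator Σ(y_t−ȳ)² = 136.0000
r_1 = -105.0000 / 136.0000 = -0.772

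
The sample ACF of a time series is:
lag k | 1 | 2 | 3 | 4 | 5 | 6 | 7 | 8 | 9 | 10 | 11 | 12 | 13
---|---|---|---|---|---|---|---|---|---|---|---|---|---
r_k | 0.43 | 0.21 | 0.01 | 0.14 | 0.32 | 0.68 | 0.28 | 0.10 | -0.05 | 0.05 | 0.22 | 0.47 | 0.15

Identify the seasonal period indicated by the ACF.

The largest autocorrelation is r_6 = 0.68, with a weaker echo at lag 12 (0.47); the remaining lags stay at or below 0.43. The elevated value at lag 1 (0.43), dropping to 0.21 at lag 2, reflects decaying short-term dependence rather than seasonality.
The dominant spike at lag 6 indicates a seasonal period of 6.

6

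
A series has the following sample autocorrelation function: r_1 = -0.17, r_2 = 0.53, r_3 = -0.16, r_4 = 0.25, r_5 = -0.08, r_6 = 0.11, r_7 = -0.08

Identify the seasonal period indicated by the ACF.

The largest autocorrelation is r_2 = 0.53, with a weaker echo at lag 4 (0.25); the remaining lags stay at or below 0.11.
The dominant spike at lag 2 indicates a seasonal period of 2.

2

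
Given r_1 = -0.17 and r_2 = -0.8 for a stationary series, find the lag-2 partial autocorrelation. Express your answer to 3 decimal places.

φ_{22} = (r_2 − r_1²) / (1 − r_1²)
r_1² = (-0.17)² = 0.0289
Numerator = -0.8 − 0.0289 = -0.8289; denominator = 1 − 0.0289 = 0.9711
φ_{22} = -0.8289 / 0.9711 = -0.854

-0.854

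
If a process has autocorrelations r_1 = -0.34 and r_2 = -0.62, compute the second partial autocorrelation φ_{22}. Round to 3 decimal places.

φ_{22} = (r_2 − r_1²) / (1 − r_1²)
r_1² = (-0.34)² = 0.1156
Numerator = -0.62 − 0.1156 = -0.7356; denominator = 1 − 0.1156 = 0.8844
φ_{22} = -0.7356 / 0.8844 = -0.832

-0.832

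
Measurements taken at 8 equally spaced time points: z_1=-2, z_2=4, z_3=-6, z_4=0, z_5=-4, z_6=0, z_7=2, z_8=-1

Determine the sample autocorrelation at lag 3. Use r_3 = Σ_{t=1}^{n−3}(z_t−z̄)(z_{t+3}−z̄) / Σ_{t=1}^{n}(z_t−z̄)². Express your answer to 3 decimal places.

-0.251

Mean z̄ = (-2 + 4 − 6 + 0 − 4 + 0 + 2 − 1)/8 = -0.8750
Deviations from mean: -1.1250, 4.8750, -5.1250, 0.8750, -3.1250, 0.8750, 2.8750, -0.1250
Σ(z_t−z̄)(z_{t+3}−z̄) = (-0.9844) + (-15.2344) + (-4.4844) + (2.5156) + (0.3906) = -17.7969
Denominator Σ(z_t−z̄)² = 70.8750
r_3 = -17.7969 / 70.8750 = -0.251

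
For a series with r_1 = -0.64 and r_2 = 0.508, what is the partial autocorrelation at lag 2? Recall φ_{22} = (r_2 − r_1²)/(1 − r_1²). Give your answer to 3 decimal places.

φ_{22} = (r_2 − r_1²) / (1 − r_1²)
r_1² = (-0.64)² = 0.4096
Numerator = 0.508 − 0.4096 = 0.0984; denominator = 1 − 0.4096 = 0.5904
φ_{22} = 0.0984 / 0.5904 = 0.167

0.167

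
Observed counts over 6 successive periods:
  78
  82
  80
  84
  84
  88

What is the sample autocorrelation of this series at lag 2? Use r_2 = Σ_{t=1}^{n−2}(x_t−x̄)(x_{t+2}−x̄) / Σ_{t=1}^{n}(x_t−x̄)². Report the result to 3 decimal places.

Mean x̄ = (78 + 82 + 80 + 84 + 84 + 88)/6 = 82.6667
Numerator Σ_{t=1}^{4}(x_t−x̄)(x_{t+2}−x̄) = 15.1111
Denominator Σ(x_t−x̄)² = 61.3333
r_2 = 15.1111 / 61.3333 = 0.246

0.246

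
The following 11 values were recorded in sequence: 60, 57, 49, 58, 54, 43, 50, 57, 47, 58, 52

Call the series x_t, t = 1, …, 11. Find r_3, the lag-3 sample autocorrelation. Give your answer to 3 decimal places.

Mean x̄ = (60 + 57 + 49 + 58 + 54 + 43 + 50 + 57 + 47 + 58 + 52)/11 = 53.1818
Numerator Σ_{t=1}^{8}(x_t−x̄)(x_{t+3}−x̄) = 109.4463
Denominator Σ(x_t−x̄)² = 293.6364
r_3 = 109.4463 / 293.6364 = 0.373

0.373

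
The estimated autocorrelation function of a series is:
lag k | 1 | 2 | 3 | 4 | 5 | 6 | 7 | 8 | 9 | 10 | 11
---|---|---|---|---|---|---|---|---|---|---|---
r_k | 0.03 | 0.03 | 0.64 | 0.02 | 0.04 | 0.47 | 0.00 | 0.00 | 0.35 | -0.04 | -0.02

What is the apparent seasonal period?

3

The largest autocorrelation is r_3 = 0.64, with weaker echoes at lags 6 (0.47) and 9 (0.35); the remaining lags stay at or below 0.04.
The dominant spike at lag 3 indicates a seasonal period of 3.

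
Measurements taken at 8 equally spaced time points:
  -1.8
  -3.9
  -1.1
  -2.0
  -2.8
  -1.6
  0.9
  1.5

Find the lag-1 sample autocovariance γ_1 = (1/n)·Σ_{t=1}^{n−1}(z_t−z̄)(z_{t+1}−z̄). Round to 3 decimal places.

0.938

Mean z̄ = (-1.8 − 3.9 − 1.1 − 2.0 − 2.8 − 1.6 + 0.9 + 1.5)/8 = -1.3500
Deviations: -0.4500, -2.5500, 0.2500, -0.6500, -1.4500, -0.2500, 2.2500, 2.8500
Σ_{t=1}^{7}(z_t−z̄)(z_{t+1}−z̄) = 7.5025
γ_1 = 7.5025 / 8 = 0.938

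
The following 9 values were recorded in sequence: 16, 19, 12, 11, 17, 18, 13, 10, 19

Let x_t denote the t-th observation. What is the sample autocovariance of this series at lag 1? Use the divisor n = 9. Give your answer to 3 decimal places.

Mean x̄ = (16 + 19 + 12 + 11 + 17 + 18 + 13 + 10 + 19)/9 = 15.0000
Σ_{t=1}^{8}(x_t−x̄)(x_{t+1}−x̄) = -14.0000
γ_1 = -14.0000 / 9 = -1.556

-1.556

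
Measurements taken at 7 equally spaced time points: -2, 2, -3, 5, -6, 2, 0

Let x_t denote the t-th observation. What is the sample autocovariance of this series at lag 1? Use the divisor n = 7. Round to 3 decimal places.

Mean x̄ = (-2 + 2 − 3 + 5 − 6 + 2 + 0)/7 = -0.2857
Σ_{t=1}^{6}(x_t−x̄)(x_{t+1}−x̄) = -67.0816
γ_1 = -67.0816 / 7 = -9.583

-9.583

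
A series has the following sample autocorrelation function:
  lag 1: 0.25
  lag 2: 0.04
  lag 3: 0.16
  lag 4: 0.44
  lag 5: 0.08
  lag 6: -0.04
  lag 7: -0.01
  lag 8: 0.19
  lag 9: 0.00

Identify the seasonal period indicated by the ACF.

4

The largest autocorrelation is r_4 = 0.44; the remaining lags stay at or below 0.25. The elevated value at lag 1 (0.25), dropping to 0.04 at lag 2, reflects decaying short-term dependence rather than seasonality.
The dominant spike at lag 4 indicates a seasonal period of 4.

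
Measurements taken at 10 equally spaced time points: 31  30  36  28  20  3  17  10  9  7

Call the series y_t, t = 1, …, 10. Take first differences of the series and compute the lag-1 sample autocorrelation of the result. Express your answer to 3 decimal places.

-0.381

First differences Δy: -1, 6, -8, -8, -17, 14, -7, -1, -2
Mean of differences = -2.6667
Numerator Σ(Δy_t−Δȳ)(Δy_{t+1}−Δȳ) = -244.1111
Denominator Σ(Δy_t−Δȳ)² = 640.0000
r_1(Δy) = -244.1111 / 640.0000 = -0.381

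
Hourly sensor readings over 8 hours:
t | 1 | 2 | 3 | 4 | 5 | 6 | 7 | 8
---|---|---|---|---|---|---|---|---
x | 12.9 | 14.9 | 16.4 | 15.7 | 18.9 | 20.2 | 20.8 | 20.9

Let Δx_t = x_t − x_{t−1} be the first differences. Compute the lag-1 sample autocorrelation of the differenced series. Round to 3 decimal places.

First differences Δx: 2.0, 1.5, -0.7, 3.2, 1.3, 0.6, 0.1
Mean of differences = 1.1429
Numerator Σ(Δx_t−Δx̄)(Δx_{t+1}−Δx̄) = -3.3390
Denominator Σ(Δx_t−Δx̄)² = 9.8971
r_1(Δx) = -3.3390 / 9.8971 = -0.337

-0.337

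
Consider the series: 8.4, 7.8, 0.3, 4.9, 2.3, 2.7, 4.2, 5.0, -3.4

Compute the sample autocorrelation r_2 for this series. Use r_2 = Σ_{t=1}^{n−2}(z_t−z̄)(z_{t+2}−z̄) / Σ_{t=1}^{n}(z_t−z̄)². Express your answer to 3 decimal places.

-0.127

Mean z̄ = (8.4 + 7.8 + 0.3 + 4.9 + 2.3 + 2.7 + 4.2 + 5.0 − 3.4)/9 = 3.5778
Σ(z_t−z̄)(z_{t+2}−z̄) = (-15.8062) + (5.5827) + (4.1883) + (-1.1606) + (-0.7951) + (-1.2484) + (-4.3417) = -13.5810
Denominator Σ(z_t−z̄)² = 107.0756
r_2 = -13.5810 / 107.0756 = -0.127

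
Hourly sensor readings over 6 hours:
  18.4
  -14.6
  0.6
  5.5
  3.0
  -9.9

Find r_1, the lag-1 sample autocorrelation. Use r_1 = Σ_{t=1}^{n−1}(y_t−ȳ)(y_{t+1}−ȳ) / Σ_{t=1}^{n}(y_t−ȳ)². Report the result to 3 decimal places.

Mean ȳ = (18.4 − 14.6 + 0.6 + 5.5 + 3.0 − 9.9)/6 = 0.5000
Deviations from mean: 17.9000, -15.1000, 0.1000, 5.0000, 2.5000, -10.4000
Σ(y_t−ȳ)(y_{t+1}−ȳ) = (-270.2900) + (-1.5100) + (0.5000) + (12.5000) + (-26.0000) = -284.8000
Denominator Σ(y_t−ȳ)² = 687.8400
r_1 = -284.8000 / 687.8400 = -0.414

-0.414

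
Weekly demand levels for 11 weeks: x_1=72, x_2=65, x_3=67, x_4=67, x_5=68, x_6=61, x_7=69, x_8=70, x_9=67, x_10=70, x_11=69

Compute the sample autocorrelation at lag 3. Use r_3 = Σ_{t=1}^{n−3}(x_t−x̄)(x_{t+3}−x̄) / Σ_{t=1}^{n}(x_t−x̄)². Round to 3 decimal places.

Mean x̄ = (72 + 65 + 67 + 67 + 68 + 61 + 69 + 70 + 67 + 70 + 69)/11 = 67.7273
Numerator Σ_{t=1}^{8}(x_t−x̄)(x_{t+3}−x̄) = 11.4132
Denominator Σ(x_t−x̄)² = 86.1818
r_3 = 11.4132 / 86.1818 = 0.132

0.132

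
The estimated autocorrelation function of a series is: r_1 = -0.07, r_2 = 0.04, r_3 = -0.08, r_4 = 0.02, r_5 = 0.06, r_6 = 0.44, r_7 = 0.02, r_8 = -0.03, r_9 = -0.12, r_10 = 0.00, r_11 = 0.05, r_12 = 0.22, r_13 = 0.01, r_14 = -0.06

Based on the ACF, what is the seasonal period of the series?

6

The largest autocorrelation is r_6 = 0.44, with a weaker echo at lag 12 (0.22); the remaining lags stay at or below 0.06.
The dominant spike at lag 6 indicates a seasonal period of 6.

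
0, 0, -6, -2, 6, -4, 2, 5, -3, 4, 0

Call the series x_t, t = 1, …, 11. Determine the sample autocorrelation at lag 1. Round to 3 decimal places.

-0.339

Mean x̄ = (0 + 0 − 6 − 2 + 6 − 4 + 2 + 5 − 3 + 4 + 0)/11 = 0.1818
Numerator Σ_{t=1}^{10}(x_t−x̄)(x_{t+1}−x̄) = -49.3967
Denominator Σ(x_t−x̄)² = 145.6364
r_1 = -49.3967 / 145.6364 = -0.339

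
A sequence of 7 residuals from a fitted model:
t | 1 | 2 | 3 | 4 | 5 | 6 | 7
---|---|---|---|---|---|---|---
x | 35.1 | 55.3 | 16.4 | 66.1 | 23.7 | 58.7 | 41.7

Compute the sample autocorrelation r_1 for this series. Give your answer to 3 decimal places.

-0.871

Mean x̄ = (35.1 + 55.3 + 16.4 + 66.1 + 23.7 + 58.7 + 41.7)/7 = 42.4286
Σ(x_t−x̄)(x_{t+1}−x̄) = (-94.3292) + (-335.0249) + (-616.1335) + (-443.3320) + (-304.7406) + (-11.8549) = -1805.4151
Denominator Σ(x_t−x̄)² = 2073.2543
r_1 = -1805.4151 / 2073.2543 = -0.871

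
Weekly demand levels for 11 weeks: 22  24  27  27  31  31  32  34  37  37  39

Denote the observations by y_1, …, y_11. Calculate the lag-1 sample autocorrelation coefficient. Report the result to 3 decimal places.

Mean ȳ = (22 + 24 + 27 + 27 + 31 + 31 + 32 + 34 + 37 + 37 + 39)/11 = 31.0000
Numerator Σ_{t=1}^{10}(y_t−ȳ)(y_{t+1}−ȳ) = 212.0000
Denominator Σ(y_t−ȳ)² = 308.0000
r_1 = 212.0000 / 308.0000 = 0.688

0.688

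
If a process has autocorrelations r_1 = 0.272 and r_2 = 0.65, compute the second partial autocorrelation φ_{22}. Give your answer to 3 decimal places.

φ_{22} = (r_2 − r_1²) / (1 − r_1²)
r_1² = (0.272)² = 0.073984
Numerator = 0.65 − 0.0740 = 0.5760; denominator = 1 − 0.0740 = 0.9260
φ_{22} = 0.5760 / 0.9260 = 0.622

0.622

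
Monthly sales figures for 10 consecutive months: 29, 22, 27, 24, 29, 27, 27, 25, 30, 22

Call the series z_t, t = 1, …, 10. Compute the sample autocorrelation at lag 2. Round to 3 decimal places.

0.290

Mean z̄ = (29 + 22 + 27 + 24 + 29 + 27 + 27 + 25 + 30 + 22)/10 = 26.2000
Numerator Σ_{t=1}^{8}(z_t−z̄)(z_{t+2}−z̄) = 21.3200
Denominator Σ(z_t−z̄)² = 73.6000
r_2 = 21.3200 / 73.6000 = 0.290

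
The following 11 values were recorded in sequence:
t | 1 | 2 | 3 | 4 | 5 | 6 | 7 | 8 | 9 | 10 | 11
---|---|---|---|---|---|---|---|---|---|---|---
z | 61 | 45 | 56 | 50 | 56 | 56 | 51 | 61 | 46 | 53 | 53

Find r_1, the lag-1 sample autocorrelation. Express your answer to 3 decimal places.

-0.624

Mean z̄ = (61 + 45 + 56 + 50 + 56 + 56 + 51 + 61 + 46 + 53 + 53)/11 = 53.4545
Numerator Σ_{t=1}^{10}(z_t−z̄)(z_{t+1}−z̄) = -173.8430
Denominator Σ(z_t−z̄)² = 278.7273
r_1 = -173.8430 / 278.7273 = -0.624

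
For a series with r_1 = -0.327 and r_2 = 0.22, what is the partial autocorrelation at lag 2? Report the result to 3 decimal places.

0.127

φ_{22} = (r_2 − r_1²) / (1 − r_1²)
r_1² = (-0.327)² = 0.106929
Numerator = 0.22 − 0.1069 = 0.1131; denominator = 1 − 0.1069 = 0.8931
φ_{22} = 0.1131 / 0.8931 = 0.127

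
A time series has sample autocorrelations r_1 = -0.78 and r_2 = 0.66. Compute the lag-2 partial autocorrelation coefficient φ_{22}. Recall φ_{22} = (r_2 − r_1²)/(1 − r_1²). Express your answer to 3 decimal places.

φ_{22} = (r_2 − r_1²) / (1 − r_1²)
r_1² = (-0.78)² = 0.6084
Numerator = 0.66 − 0.6084 = 0.0516; denominator = 1 − 0.6084 = 0.3916
φ_{22} = 0.0516 / 0.3916 = 0.132

0.132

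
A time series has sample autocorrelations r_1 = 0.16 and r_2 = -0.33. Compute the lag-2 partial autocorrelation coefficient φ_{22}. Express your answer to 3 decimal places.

φ_{22} = (r_2 − r_1²) / (1 − r_1²)
r_1² = (0.16)² = 0.0256
Numerator = -0.33 − 0.0256 = -0.3556; denominator = 1 − 0.0256 = 0.9744
φ_{22} = -0.3556 / 0.9744 = -0.365

-0.365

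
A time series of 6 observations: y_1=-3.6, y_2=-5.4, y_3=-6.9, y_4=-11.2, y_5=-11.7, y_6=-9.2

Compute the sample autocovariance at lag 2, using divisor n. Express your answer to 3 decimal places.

Mean ȳ = (-3.6 − 5.4 − 6.9 − 11.2 − 11.7 − 9.2)/6 = -8.0000
Σ_{t=1}^{4}(y_t−ȳ)(y_{t+2}−ȳ) = -3.7100
γ_2 = -3.7100 / 6 = -0.618

-0.618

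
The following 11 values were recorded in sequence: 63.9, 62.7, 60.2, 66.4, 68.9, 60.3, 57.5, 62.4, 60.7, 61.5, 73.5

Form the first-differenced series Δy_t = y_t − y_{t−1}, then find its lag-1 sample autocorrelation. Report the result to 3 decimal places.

-0.027

First differences Δy: -1.2, -2.5, 6.2, 2.5, -8.6, -2.8, 4.9, -1.7, 0.8, 12.0
Mean of differences = 0.9600
Numerator Σ(Δy_t−Δȳ)(Δy_{t+1}−Δȳ) = -7.9996
Denominator Σ(Δy_t−Δȳ)² = 296.5040
r_1(Δy) = -7.9996 / 296.5040 = -0.027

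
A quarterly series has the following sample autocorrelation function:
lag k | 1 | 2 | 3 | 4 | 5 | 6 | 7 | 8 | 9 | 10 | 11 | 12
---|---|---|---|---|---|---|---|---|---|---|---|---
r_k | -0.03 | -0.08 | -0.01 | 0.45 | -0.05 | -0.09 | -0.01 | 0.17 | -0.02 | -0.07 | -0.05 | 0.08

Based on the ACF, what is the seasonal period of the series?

The largest autocorrelation is r_4 = 0.45, with a weaker echo at lag 8 (0.17); the remaining lags stay at or below 0.08.
The dominant spike at lag 4 indicates a seasonal period of 4.

4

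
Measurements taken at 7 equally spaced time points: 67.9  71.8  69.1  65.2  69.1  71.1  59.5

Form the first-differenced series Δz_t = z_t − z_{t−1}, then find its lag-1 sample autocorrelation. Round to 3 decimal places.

-0.187

First differences Δz: 3.9, -2.7, -3.9, 3.9, 2.0, -11.6
Mean of differences = -1.4000
Numerator Σ(Δz_t−Δz̄)(Δz_{t+1}−Δz̄) = -33.5500
Denominator Σ(Δz_t−Δz̄)² = 179.7200
r_1(Δz) = -33.5500 / 179.7200 = -0.187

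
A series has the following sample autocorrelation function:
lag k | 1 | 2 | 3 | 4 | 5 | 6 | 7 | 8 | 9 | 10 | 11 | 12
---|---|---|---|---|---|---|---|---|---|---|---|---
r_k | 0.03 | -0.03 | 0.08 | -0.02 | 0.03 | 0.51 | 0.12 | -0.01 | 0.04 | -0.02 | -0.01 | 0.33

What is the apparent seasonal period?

The largest autocorrelation is r_6 = 0.51, with a weaker echo at lag 12 (0.33); the remaining lags stay at or below 0.12.
The dominant spike at lag 6 indicates a seasonal period of 6.

6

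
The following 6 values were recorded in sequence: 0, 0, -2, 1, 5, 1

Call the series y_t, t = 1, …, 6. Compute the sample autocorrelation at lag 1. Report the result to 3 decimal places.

0.148

Mean ȳ = (0 + 0 − 2 + 1 + 5 + 1)/6 = 0.8333
Σ(y_t−ȳ)(y_{t+1}−ȳ) = (0.6944) + (2.3611) + (-0.4722) + (0.6944) + (0.6944) = 3.9722
Denominator Σ(y_t−ȳ)² = 26.8333
r_1 = 3.9722 / 26.8333 = 0.148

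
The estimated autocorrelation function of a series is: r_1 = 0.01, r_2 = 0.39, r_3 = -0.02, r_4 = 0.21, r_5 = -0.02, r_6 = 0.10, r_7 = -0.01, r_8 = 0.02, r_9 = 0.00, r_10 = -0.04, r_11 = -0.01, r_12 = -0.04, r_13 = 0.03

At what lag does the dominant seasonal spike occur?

2

The largest autocorrelation is r_2 = 0.39, with a weaker echo at lag 4 (0.21); the remaining lags stay at or below 0.10.
The dominant spike at lag 2 indicates a seasonal period of 2.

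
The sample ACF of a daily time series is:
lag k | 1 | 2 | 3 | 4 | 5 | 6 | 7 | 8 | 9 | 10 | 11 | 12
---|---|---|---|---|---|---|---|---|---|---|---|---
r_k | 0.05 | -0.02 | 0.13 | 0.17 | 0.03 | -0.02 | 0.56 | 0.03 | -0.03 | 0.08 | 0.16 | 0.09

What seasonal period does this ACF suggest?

7

The largest autocorrelation is r_7 = 0.56; the remaining lags stay at or below 0.17.
The dominant spike at lag 7 indicates a seasonal period of 7.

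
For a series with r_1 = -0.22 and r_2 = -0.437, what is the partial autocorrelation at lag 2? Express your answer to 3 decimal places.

-0.510

φ_{22} = (r_2 − r_1²) / (1 − r_1²)
r_1² = (-0.22)² = 0.0484
Numerator = -0.437 − 0.0484 = -0.4854; denominator = 1 − 0.0484 = 0.9516
φ_{22} = -0.4854 / 0.9516 = -0.510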